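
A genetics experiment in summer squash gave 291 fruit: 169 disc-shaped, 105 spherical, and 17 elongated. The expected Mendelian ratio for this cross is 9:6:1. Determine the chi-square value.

Under the 9:6:1 hypothesis (Σ ratio = 16, N = 291):
  disc-shaped: 291 × 9/16 = 163.6875
  spherical: 291 × 6/16 = 109.125
  elongated: 291 × 1/16 = 18.1875
χ² = Σ (O − E)² / E
  disc-shaped: (169 − 163.6875)² / 163.6875 = 0.1724
  spherical: (105 − 109.125)² / 109.125 = 0.1559
  elongated: (17 − 18.1875)² / 18.1875 = 0.0775
χ² = 0.1724 + 0.1559 + 0.0775 = 0.4058 ≈ 0.406

0.406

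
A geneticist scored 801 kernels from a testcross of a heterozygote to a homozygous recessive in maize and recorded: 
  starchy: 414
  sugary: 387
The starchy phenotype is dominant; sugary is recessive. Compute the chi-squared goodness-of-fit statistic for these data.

0.910

A testcross of a heterozygote (Aa × aa) gives a 1:1 phenotypic ratio.
The 1:1 ratio has 2 parts, so with N = 801 the expected counts are:
  starchy: 801 × 1/2 = 400.5
  sugary: 801 × 1/2 = 400.5
χ² = Σ (O − E)² / E
  starchy: (414 − 400.5)² / 400.5 = 0.4551
  sugary: (387 − 400.5)² / 400.5 = 0.4551
χ² = 0.4551 + 0.4551 = 0.9102 ≈ 0.910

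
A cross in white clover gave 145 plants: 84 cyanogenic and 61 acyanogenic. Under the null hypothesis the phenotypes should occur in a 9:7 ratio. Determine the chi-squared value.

Total ratio parts = 16. Expected numbers out of 145:
  cyanogenic: 145 × 9/16 = 81.5625
  acyanogenic: 145 × 7/16 = 63.4375
χ² = Σ (O − E)² / E
  cyanogenic: (84 − 81.5625)² / 81.5625 = 0.0728
  acyanogenic: (61 − 63.4375)² / 63.4375 = 0.0937
χ² = 0.0728 + 0.0937 = 0.1665 ≈ 0.167

0.167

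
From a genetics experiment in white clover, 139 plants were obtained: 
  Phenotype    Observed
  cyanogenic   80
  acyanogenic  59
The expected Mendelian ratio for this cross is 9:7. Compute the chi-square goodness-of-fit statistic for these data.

0.096

The 9:7 ratio has 16 parts, so with N = 139 the expected counts are:
  cyanogenic: 139 × 9/16 = 78.1875
  acyanogenic: 139 × 7/16 = 60.8125
χ² = Σ (O − E)² / E
  cyanogenic: (80 − 78.1875)² / 78.1875 = 0.0420
  acyanogenic: (59 − 60.8125)² / 60.8125 = 0.0540
χ² = 0.0420 + 0.0540 = 0.096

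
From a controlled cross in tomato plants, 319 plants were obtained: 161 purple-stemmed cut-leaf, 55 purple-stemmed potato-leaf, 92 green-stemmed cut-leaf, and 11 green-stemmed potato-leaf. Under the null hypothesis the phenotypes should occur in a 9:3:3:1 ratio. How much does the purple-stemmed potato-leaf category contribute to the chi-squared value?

Under the 9:3:3:1 hypothesis (Σ ratio = 16, N = 319):
  purple-stemmed cut-leaf: 319 × 9/16 = 179.4375
  purple-stemmed potato-leaf: 319 × 3/16 = 59.8125
  green-stemmed cut-leaf: 319 × 3/16 = 59.8125
  green-stemmed potato-leaf: 319 × 1/16 = 19.9375
Contribution of purple-stemmed potato-leaf: (55 − 59.8125)² / 59.8125 = 0.3872

0.387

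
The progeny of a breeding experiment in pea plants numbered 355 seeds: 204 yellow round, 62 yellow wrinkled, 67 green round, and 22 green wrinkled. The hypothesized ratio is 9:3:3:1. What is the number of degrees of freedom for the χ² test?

3

A goodness-of-fit test with 4 phenotype classes has df = 4 − 1 = 3.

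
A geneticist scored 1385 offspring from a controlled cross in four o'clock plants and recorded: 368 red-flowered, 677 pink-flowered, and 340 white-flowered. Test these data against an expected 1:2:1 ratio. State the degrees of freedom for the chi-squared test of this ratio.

A goodness-of-fit test with 3 phenotype classes has df = 3 − 1 = 2.

2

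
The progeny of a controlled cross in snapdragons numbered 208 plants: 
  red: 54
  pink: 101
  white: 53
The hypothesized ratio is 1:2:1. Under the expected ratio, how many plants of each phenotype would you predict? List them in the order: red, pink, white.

52, 104, 52

Expected counts for N = 208 under a 1:2:1 ratio (total parts = 4):
  red: 208 × 1/4 = 52
  pink: 208 × 2/4 = 104
  white: 208 × 1/4 = 52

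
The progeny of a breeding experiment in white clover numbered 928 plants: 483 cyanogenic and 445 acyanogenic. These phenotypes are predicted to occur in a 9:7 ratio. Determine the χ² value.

Total ratio parts = 16. Expected numbers out of 928:
  cyanogenic: 928 × 9/16 = 522
  acyanogenic: 928 × 7/16 = 406
χ² = Σ (O − E)² / E
  cyanogenic: (483 − 522)² / 522 = 2.9138
  acyanogenic: (445 − 406)² / 406 = 3.7463
χ² = 2.9138 + 3.7463 = 6.6601 ≈ 6.660

6.660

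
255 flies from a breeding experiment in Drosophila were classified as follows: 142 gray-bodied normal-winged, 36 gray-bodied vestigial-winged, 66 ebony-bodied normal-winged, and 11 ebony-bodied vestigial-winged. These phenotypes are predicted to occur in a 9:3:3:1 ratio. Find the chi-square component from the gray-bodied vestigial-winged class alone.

2.918

Under the 9:3:3:1 hypothesis (Σ ratio = 16, N = 255):
  gray-bodied normal-winged: 255 × 9/16 = 143.4375
  gray-bodied vestigial-winged: 255 × 3/16 = 47.8125
  ebony-bodied normal-winged: 255 × 3/16 = 47.8125
  ebony-bodied vestigial-winged: 255 × 1/16 = 15.9375
Contribution of gray-bodied vestigial-winged: (36 − 47.8125)² / 47.8125 = 2.9184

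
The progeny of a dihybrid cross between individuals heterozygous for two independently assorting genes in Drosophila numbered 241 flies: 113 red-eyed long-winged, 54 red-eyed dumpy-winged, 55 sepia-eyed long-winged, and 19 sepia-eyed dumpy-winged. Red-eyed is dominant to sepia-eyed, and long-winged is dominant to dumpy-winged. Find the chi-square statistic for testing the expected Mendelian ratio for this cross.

A dihybrid F₂ with independent assortment and complete dominance at both loci gives a 9:3:3:1 phenotypic ratio.
Expected counts for N = 241 under a 9:3:3:1 ratio (total parts = 16):
  red-eyed long-winged: 241 × 9/16 = 135.5625
  red-eyed dumpy-winged: 241 × 3/16 = 45.1875
  sepia-eyed long-winged: 241 × 3/16 = 45.1875
  sepia-eyed dumpy-winged: 241 × 1/16 = 15.0625
χ² = Σ (O − E)² / E
  red-eyed long-winged: (113 − 135.5625)² / 135.5625 = 3.7552
  red-eyed dumpy-winged: (54 − 45.1875)² / 45.1875 = 1.7186
  sepia-eyed long-winged: (55 − 45.1875)² / 45.1875 = 2.1308
  sepia-eyed dumpy-winged: (19 − 15.0625)² / 15.0625 = 1.0293
χ² = 3.7552 + 1.7186 + 2.1308 + 1.0293 = 8.6339 ≈ 8.634

8.634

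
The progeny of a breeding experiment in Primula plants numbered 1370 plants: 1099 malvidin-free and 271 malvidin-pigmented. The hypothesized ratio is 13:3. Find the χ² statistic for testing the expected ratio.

0.956

Expected counts for N = 1370 under a 13:3 ratio (total parts = 16):
  malvidin-free: 1370 × 13/16 = 1113.125
  malvidin-pigmented: 1370 × 3/16 = 256.875
χ² = Σ (O − E)² / E
  malvidin-free: (1099 − 1113.125)² / 1113.125 = 0.1792
  malvidin-pigmented: (271 − 256.875)² / 256.875 = 0.7767
χ² = 0.1792 + 0.7767 = 0.9559 ≈ 0.956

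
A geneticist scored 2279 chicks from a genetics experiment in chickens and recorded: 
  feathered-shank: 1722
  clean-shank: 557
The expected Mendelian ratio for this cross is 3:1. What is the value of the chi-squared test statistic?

0.380

Under the 3:1 hypothesis (Σ ratio = 4, N = 2279):
  feathered-shank: 2279 × 3/4 = 1709.25
  clean-shank: 2279 × 1/4 = 569.75
χ² = Σ (O − E)² / E
  feathered-shank: (1722 − 1709.25)² / 1709.25 = 0.0951
  clean-shank: (557 − 569.75)² / 569.75 = 0.2853
χ² = 0.0951 + 0.2853 = 0.3804 ≈ 0.380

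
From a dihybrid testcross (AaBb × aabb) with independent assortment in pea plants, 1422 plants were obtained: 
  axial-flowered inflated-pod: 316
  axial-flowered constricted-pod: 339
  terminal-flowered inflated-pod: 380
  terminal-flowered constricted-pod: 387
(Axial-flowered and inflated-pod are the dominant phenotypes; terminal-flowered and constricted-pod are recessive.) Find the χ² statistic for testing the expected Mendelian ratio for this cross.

9.634

A dihybrid testcross with independent assortment gives a 1:1:1:1 ratio.
Under the 1:1:1:1 hypothesis (Σ ratio = 4, N = 1422):
  axial-flowered inflated-pod: 1422 × 1/4 = 355.5
  axial-flowered constricted-pod: 1422 × 1/4 = 355.5
  terminal-flowered inflated-pod: 1422 × 1/4 = 355.5
  terminal-flowered constricted-pod: 1422 × 1/4 = 355.5
χ² = Σ (O − E)² / E
  axial-flowered inflated-pod: (316 − 355.5)² / 355.5 = 4.3889
  axial-flowered constricted-pod: (339 − 355.5)² / 355.5 = 0.7658
  terminal-flowered inflated-pod: (380 − 355.5)² / 355.5 = 1.6885
  terminal-flowered constricted-pod: (387 − 355.5)² / 355.5 = 2.7911
χ² = 4.3889 + 0.7658 + 1.6885 + 2.7911 = 9.6343 ≈ 9.634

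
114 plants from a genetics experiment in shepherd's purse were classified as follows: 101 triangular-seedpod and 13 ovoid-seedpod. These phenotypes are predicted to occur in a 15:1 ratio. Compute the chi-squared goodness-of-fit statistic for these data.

The 15:1 ratio has 16 parts, so with N = 114 the expected counts are:
  triangular-seedpod: 114 × 15/16 = 106.875
  ovoid-seedpod: 114 × 1/16 = 7.125
χ² = Σ (O − E)² / E
  triangular-seedpod: (101 − 106.875)² / 106.875 = 0.3230
  ovoid-seedpod: (13 − 7.125)² / 7.125 = 4.8443
χ² = 0.3230 + 4.8443 = 5.1673 ≈ 5.167

5.167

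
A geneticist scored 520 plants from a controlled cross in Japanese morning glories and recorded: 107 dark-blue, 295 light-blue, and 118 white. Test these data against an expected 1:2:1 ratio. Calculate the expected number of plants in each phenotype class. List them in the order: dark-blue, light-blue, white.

130, 260, 130

Under the 1:2:1 hypothesis (Σ ratio = 4, N = 520):
  dark-blue: 520 × 1/4 = 130
  light-blue: 520 × 2/4 = 260
  white: 520 × 1/4 = 130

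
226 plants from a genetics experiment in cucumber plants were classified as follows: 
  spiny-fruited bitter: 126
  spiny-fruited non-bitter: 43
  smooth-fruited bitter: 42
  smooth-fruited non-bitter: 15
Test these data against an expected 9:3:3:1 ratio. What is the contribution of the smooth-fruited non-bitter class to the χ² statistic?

0.054

The 9:3:3:1 ratio has 16 parts, so with N = 226 the expected counts are:
  spiny-fruited bitter: 226 × 9/16 = 127.125
  spiny-fruited non-bitter: 226 × 3/16 = 42.375
  smooth-fruited bitter: 226 × 3/16 = 42.375
  smooth-fruited non-bitter: 226 × 1/16 = 14.125
Contribution of smooth-fruited non-bitter: (15 − 14.125)² / 14.125 = 0.0542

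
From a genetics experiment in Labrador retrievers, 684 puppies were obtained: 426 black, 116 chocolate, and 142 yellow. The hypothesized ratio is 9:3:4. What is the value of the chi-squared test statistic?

10.511

The 9:3:4 ratio has 16 parts, so with N = 684 the expected counts are:
  black: 684 × 9/16 = 384.75
  chocolate: 684 × 3/16 = 128.25
  yellow: 684 × 4/16 = 171
χ² = Σ (O − E)² / E
  black: (426 − 384.75)² / 384.75 = 4.4225
  chocolate: (116 − 128.25)² / 128.25 = 1.1701
  yellow: (142 − 171)² / 171 = 4.9181
χ² = 4.4225 + 1.1701 + 4.9181 = 10.5107 ≈ 10.511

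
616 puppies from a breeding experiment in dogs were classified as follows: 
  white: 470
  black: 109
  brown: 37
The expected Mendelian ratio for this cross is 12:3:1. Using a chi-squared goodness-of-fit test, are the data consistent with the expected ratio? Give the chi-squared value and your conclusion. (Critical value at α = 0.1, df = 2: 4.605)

0.563; consistent

Under the 12:3:1 hypothesis (Σ ratio = 16, N = 616):
  white: 616 × 12/16 = 462
  black: 616 × 3/16 = 115.5
  brown: 616 × 1/16 = 38.5
χ² = Σ (O − E)² / E
  white: (470 − 462)² / 462 = 0.1385
  black: (109 − 115.5)² / 115.5 = 0.3658
  brown: (37 − 38.5)² / 38.5 = 0.0584
χ² = 0.1385 + 0.3658 + 0.0584 = 0.5627 ≈ 0.563
Degrees of freedom = 3 − 1 = 2; critical value at α = 0.1 is 4.605.
Since 0.563 < 4.605, we fail to reject the null hypothesis — the data are consistent with the 12:3:1 ratio.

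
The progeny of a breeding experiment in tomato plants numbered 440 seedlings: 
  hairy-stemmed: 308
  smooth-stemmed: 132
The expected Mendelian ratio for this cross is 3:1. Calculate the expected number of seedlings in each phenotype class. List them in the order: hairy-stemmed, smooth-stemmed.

The 3:1 ratio has 4 parts, so with N = 440 the expected counts are:
  hairy-stemmed: 440 × 3/4 = 330
  smooth-stemmed: 440 × 1/4 = 110

330, 110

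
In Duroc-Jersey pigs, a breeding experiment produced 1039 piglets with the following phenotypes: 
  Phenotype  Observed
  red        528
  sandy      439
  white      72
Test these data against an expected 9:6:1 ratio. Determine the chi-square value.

12.475

Total ratio parts = 16. Expected numbers out of 1039:
  red: 1039 × 9/16 = 584.4375
  sandy: 1039 × 6/16 = 389.625
  white: 1039 × 1/16 = 64.9375
χ² = Σ (O − E)² / E
  red: (528 − 584.4375)² / 584.4375 = 5.4500
  sandy: (439 − 389.625)² / 389.625 = 6.2570
  white: (72 − 64.9375)² / 64.9375 = 0.7681
χ² = 5.4500 + 6.2570 + 0.7681 = 12.4751 ≈ 12.475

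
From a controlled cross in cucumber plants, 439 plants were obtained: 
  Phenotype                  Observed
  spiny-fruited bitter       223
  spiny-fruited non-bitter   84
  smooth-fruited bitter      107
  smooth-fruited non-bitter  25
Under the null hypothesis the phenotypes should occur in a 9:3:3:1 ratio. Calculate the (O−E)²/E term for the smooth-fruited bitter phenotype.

7.404

Under the 9:3:3:1 hypothesis (Σ ratio = 16, N = 439):
  spiny-fruited bitter: 439 × 9/16 = 246.9375
  spiny-fruited non-bitter: 439 × 3/16 = 82.3125
  smooth-fruited bitter: 439 × 3/16 = 82.3125
  smooth-fruited non-bitter: 439 × 1/16 = 27.4375
Contribution of smooth-fruited bitter: (107 − 82.3125)² / 82.3125 = 7.4044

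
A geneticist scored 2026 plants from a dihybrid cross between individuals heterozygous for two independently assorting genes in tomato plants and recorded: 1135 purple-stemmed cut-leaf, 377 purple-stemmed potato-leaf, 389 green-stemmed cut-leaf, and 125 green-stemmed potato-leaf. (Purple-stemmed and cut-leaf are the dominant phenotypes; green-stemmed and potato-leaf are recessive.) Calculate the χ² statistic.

A dihybrid F₂ with independent assortment and complete dominance at both loci gives a 9:3:3:1 phenotypic ratio.
Under the 9:3:3:1 hypothesis (Σ ratio = 16, N = 2026):
  purple-stemmed cut-leaf: 2026 × 9/16 = 1139.625
  purple-stemmed potato-leaf: 2026 × 3/16 = 379.875
  green-stemmed cut-leaf: 2026 × 3/16 = 379.875
  green-stemmed potato-leaf: 2026 × 1/16 = 126.625
χ² = Σ (O − E)² / E
  purple-stemmed cut-leaf: (1135 − 1139.625)² / 1139.625 = 0.0188
  purple-stemmed potato-leaf: (377 − 379.875)² / 379.875 = 0.0218
  green-stemmed cut-leaf: (389 − 379.875)² / 379.875 = 0.2192
  green-stemmed potato-leaf: (125 − 126.625)² / 126.625 = 0.0209
χ² = 0.0188 + 0.0218 + 0.2192 + 0.0209 = 0.2807 ≈ 0.281

0.281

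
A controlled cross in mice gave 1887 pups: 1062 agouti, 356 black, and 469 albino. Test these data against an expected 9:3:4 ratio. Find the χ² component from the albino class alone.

0.016

Total ratio parts = 16. Expected numbers out of 1887:
  agouti: 1887 × 9/16 = 1061.4375
  black: 1887 × 3/16 = 353.8125
  albino: 1887 × 4/16 = 471.75
Contribution of albino: (469 − 471.75)² / 471.75 = 0.0160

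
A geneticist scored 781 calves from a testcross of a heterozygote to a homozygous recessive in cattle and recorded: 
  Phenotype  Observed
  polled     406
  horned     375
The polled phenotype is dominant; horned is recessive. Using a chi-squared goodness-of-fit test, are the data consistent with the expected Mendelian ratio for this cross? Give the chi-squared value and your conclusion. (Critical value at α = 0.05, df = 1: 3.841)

1.230; consistent

A testcross of a heterozygote (Aa × aa) gives a 1:1 phenotypic ratio.
Total ratio parts = 2. Expected numbers out of 781:
  polled: 781 × 1/2 = 390.5
  horned: 781 × 1/2 = 390.5
χ² = Σ (O − E)² / E
  polled: (406 − 390.5)² / 390.5 = 0.6152
  horned: (375 − 390.5)² / 390.5 = 0.6152
χ² = 0.6152 + 0.6152 = 1.2304 ≈ 1.230
Degrees of freedom = 2 − 1 = 1; critical value at α = 0.05 is 3.841.
Since 1.230 < 3.841, we fail to reject the null hypothesis — the data are consistent with the 1:1 ratio.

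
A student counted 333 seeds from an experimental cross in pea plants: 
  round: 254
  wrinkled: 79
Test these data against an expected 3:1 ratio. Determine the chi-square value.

0.289

The 3:1 ratio has 4 parts, so with N = 333 the expected counts are:
  round: 333 × 3/4 = 249.75
  wrinkled: 333 × 1/4 = 83.25
χ² = Σ (O − E)² / E
  round: (254 − 249.75)² / 249.75 = 0.0723
  wrinkled: (79 − 83.25)² / 83.25 = 0.2170
χ² = 0.0723 + 0.2170 = 0.2893 ≈ 0.289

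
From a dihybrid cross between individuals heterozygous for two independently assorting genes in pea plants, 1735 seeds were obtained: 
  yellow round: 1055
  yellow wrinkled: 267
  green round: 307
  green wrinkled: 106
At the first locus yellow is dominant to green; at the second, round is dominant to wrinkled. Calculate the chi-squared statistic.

A dihybrid F₂ with independent assortment and complete dominance at both loci gives a 9:3:3:1 phenotypic ratio.
Expected counts for N = 1735 under a 9:3:3:1 ratio (total parts = 16):
  yellow round: 1735 × 9/16 = 975.9375
  yellow wrinkled: 1735 × 3/16 = 325.3125
  green round: 1735 × 3/16 = 325.3125
  green wrinkled: 1735 × 1/16 = 108.4375
χ² = Σ (O − E)² / E
  yellow round: (1055 − 975.9375)² / 975.9375 = 6.4050
  yellow wrinkled: (267 − 325.3125)² / 325.3125 = 10.4526
  green round: (307 − 325.3125)² / 325.3125 = 1.0308
  green wrinkled: (106 − 108.4375)² / 108.4375 = 0.0548
χ² = 6.4050 + 10.4526 + 1.0308 + 0.0548 = 17.9432 ≈ 17.943

17.943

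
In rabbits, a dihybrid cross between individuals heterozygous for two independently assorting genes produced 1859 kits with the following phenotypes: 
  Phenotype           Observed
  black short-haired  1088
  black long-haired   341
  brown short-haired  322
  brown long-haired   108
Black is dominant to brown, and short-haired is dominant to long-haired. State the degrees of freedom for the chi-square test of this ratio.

3

A dihybrid F₂ with independent assortment and complete dominance at both loci gives a 9:3:3:1 phenotypic ratio.
A goodness-of-fit test with 4 phenotype classes has df = 4 − 1 = 3.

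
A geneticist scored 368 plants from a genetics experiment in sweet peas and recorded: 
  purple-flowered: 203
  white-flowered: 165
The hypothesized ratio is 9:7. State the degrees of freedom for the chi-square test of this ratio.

A goodness-of-fit test with 2 phenotype classes has df = 2 − 1 = 1.

1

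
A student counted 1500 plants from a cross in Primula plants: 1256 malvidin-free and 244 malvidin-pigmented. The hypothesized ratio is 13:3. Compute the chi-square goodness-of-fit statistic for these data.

Under the 13:3 hypothesis (Σ ratio = 16, N = 1500):
  malvidin-free: 1500 × 13/16 = 1218.75
  malvidin-pigmented: 1500 × 3/16 = 281.25
χ² = Σ (O − E)² / E
  malvidin-free: (1256 − 1218.75)² / 1218.75 = 1.1385
  malvidin-pigmented: (244 − 281.25)² / 281.25 = 4.9336
χ² = 1.1385 + 4.9336 = 6.0721 ≈ 6.072

6.072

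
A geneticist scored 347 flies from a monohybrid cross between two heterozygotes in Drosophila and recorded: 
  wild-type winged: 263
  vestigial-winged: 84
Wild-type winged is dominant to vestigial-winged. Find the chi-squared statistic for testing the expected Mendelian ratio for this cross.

For a monohybrid cross between heterozygotes with complete dominance, the expected phenotypic ratio is 3:1.
Expected counts for N = 347 under a 3:1 ratio (total parts = 4):
  wild-type winged: 347 × 3/4 = 260.25
  vestigial-winged: 347 × 1/4 = 86.75
χ² = Σ (O − E)² / E
  wild-type winged: (263 − 260.25)² / 260.25 = 0.0291
  vestigial-winged: (84 − 86.75)² / 86.75 = 0.0872
χ² = 0.0291 + 0.0872 = 0.1163 ≈ 0.116

0.116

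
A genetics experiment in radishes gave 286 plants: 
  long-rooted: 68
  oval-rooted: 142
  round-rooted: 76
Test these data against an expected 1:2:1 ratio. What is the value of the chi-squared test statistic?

0.462

Total ratio parts = 4. Expected numbers out of 286:
  long-rooted: 286 × 1/4 = 71.5
  oval-rooted: 286 × 2/4 = 143
  round-rooted: 286 × 1/4 = 71.5
χ² = Σ (O − E)² / E
  long-rooted: (68 − 71.5)² / 71.5 = 0.1713
  oval-rooted: (142 − 143)² / 143 = 0.0070
  round-rooted: (76 − 71.5)² / 71.5 = 0.2832
χ² = 0.1713 + 0.0070 + 0.2832 = 0.4615 ≈ 0.462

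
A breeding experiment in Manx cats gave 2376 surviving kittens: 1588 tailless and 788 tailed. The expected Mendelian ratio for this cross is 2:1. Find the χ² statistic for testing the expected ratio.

0.030

Under the 2:1 hypothesis (Σ ratio = 3, N = 2376):
  tailless: 2376 × 2/3 = 1584
  tailed: 2376 × 1/3 = 792
χ² = Σ (O − E)² / E
  tailless: (1588 − 1584)² / 1584 = 0.0101
  tailed: (788 − 792)² / 792 = 0.0202
χ² = 0.0101 + 0.0202 = 0.0303 ≈ 0.030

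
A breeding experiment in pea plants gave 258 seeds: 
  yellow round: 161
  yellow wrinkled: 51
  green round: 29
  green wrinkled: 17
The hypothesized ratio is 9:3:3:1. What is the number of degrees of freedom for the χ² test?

A goodness-of-fit test with 4 phenotype classes has df = 4 − 1 = 3.

3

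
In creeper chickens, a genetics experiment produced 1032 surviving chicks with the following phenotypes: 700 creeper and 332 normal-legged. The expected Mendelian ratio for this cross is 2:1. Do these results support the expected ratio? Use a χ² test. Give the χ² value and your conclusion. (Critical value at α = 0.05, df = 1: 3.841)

The 2:1 ratio has 3 parts, so with N = 1032 the expected counts are:
  creeper: 1032 × 2/3 = 688
  normal-legged: 1032 × 1/3 = 344
χ² = Σ (O − E)² / E
  creeper: (700 − 688)² / 688 = 0.2093
  normal-legged: (332 − 344)² / 344 = 0.4186
χ² = 0.2093 + 0.4186 = 0.6279 ≈ 0.628
Degrees of freedom = 2 − 1 = 1; critical value at α = 0.05 is 3.841.
Since 0.628 < 3.841, we fail to reject the null hypothesis — the data are consistent with the 2:1 ratio.

0.628; consistent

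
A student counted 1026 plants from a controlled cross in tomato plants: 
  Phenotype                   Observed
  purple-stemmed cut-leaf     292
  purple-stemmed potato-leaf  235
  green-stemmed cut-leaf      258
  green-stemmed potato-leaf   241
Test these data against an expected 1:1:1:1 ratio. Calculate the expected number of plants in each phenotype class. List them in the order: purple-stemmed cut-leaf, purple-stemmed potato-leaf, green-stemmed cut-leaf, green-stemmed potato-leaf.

256.5, 256.5, 256.5, 256.5

Total ratio parts = 4. Expected numbers out of 1026:
  purple-stemmed cut-leaf: 1026 × 1/4 = 256.5
  purple-stemmed potato-leaf: 1026 × 1/4 = 256.5
  green-stemmed cut-leaf: 1026 × 1/4 = 256.5
  green-stemmed potato-leaf: 1026 × 1/4 = 256.5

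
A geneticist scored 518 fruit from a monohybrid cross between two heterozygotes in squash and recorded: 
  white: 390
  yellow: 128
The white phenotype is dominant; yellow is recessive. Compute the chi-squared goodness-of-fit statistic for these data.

0.023

For a monohybrid cross between heterozygotes with complete dominance, the expected phenotypic ratio is 3:1.
The 3:1 ratio has 4 parts, so with N = 518 the expected counts are:
  white: 518 × 3/4 = 388.5
  yellow: 518 × 1/4 = 129.5
χ² = Σ (O − E)² / E
  white: (390 − 388.5)² / 388.5 = 0.0058
  yellow: (128 − 129.5)² / 129.5 = 0.0174
χ² = 0.0058 + 0.0174 = 0.0232 ≈ 0.023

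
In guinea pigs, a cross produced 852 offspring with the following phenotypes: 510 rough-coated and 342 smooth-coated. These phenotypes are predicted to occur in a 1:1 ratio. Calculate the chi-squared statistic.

The 1:1 ratio has 2 parts, so with N = 852 the expected counts are:
  rough-coated: 852 × 1/2 = 426
  smooth-coated: 852 × 1/2 = 426
χ² = Σ (O − E)² / E
  rough-coated: (510 − 426)² / 426 = 16.5634
  smooth-coated: (342 − 426)² / 426 = 16.5634
χ² = 16.5634 + 16.5634 = 33.1268 ≈ 33.127

33.127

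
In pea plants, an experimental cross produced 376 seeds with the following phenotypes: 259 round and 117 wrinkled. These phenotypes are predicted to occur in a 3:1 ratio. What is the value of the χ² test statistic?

Under the 3:1 hypothesis (Σ ratio = 4, N = 376):
  round: 376 × 3/4 = 282
  wrinkled: 376 × 1/4 = 94
χ² = Σ (O − E)² / E
  round: (259 − 282)² / 282 = 1.8759
  wrinkled: (117 − 94)² / 94 = 5.6277
χ² = 1.8759 + 5.6277 = 7.5036 ≈ 7.504

7.504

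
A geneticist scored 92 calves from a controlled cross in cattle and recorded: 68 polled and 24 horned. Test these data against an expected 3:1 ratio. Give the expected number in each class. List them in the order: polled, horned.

Total ratio parts = 4. Expected numbers out of 92:
  polled: 92 × 3/4 = 69
  horned: 92 × 1/4 = 23

69, 23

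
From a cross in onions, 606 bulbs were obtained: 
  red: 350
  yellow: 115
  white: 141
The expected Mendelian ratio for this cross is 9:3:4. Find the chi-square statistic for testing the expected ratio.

0.989

Total ratio parts = 16. Expected numbers out of 606:
  red: 606 × 9/16 = 340.875
  yellow: 606 × 3/16 = 113.625
  white: 606 × 4/16 = 151.5
χ² = Σ (O − E)² / E
  red: (350 − 340.875)² / 340.875 = 0.2443
  yellow: (115 − 113.625)² / 113.625 = 0.0166
  white: (141 − 151.5)² / 151.5 = 0.7277
χ² = 0.2443 + 0.0166 + 0.7277 = 0.9886 ≈ 0.989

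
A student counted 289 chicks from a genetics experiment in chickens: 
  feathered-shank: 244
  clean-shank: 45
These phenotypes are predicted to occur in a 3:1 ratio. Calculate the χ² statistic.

13.704

Under the 3:1 hypothesis (Σ ratio = 4, N = 289):
  feathered-shank: 289 × 3/4 = 216.75
  clean-shank: 289 × 1/4 = 72.25
χ² = Σ (O − E)² / E
  feathered-shank: (244 − 216.75)² / 216.75 = 3.4259
  clean-shank: (45 − 72.25)² / 72.25 = 10.2777
χ² = 3.4259 + 10.2777 = 13.7036 ≈ 13.704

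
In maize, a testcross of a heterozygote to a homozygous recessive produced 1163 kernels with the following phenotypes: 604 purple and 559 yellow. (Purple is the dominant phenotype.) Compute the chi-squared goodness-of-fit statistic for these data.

1.741

A testcross of a heterozygote (Aa × aa) gives a 1:1 phenotypic ratio.
Total ratio parts = 2. Expected numbers out of 1163:
  purple: 1163 × 1/2 = 581.5
  yellow: 1163 × 1/2 = 581.5
χ² = Σ (O − E)² / E
  purple: (604 − 581.5)² / 581.5 = 0.8706
  yellow: (559 − 581.5)² / 581.5 = 0.8706
χ² = 0.8706 + 0.8706 = 1.7412 ≈ 1.741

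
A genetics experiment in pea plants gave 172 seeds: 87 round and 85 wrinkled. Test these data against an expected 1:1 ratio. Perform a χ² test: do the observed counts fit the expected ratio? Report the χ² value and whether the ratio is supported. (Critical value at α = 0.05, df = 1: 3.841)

0.023; consistent

The 1:1 ratio has 2 parts, so with N = 172 the expected counts are:
  round: 172 × 1/2 = 86
  wrinkled: 172 × 1/2 = 86
χ² = Σ (O − E)² / E
  round: (87 − 86)² / 86 = 0.0116
  wrinkled: (85 − 86)² / 86 = 0.0116
χ² = 0.0116 + 0.0116 = 0.0232 ≈ 0.023
Degrees of freedom = 2 − 1 = 1; critical value at α = 0.05 is 3.841.
Since 0.023 < 3.841, we fail to reject the null hypothesis — the data are consistent with the 1:1 ratio.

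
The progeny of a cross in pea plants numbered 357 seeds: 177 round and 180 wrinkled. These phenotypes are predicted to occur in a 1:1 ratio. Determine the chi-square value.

0.025

Under the 1:1 hypothesis (Σ ratio = 2, N = 357):
  round: 357 × 1/2 = 178.5
  wrinkled: 357 × 1/2 = 178.5
χ² = Σ (O − E)² / E
  round: (177 − 178.5)² / 178.5 = 0.0126
  wrinkled: (180 − 178.5)² / 178.5 = 0.0126
χ² = 0.0126 + 0.0126 = 0.0252 ≈ 0.025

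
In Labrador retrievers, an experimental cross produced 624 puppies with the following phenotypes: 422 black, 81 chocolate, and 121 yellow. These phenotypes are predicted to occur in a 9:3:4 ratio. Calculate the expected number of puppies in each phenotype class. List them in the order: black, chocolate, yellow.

351, 117, 156

Under the 9:3:4 hypothesis (Σ ratio = 16, N = 624):
  black: 624 × 9/16 = 351
  chocolate: 624 × 3/16 = 117
  yellow: 624 × 4/16 = 156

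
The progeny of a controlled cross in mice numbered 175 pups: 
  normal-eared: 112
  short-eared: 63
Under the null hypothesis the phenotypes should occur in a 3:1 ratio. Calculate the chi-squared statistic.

Under the 3:1 hypothesis (Σ ratio = 4, N = 175):
  normal-eared: 175 × 3/4 = 131.25
  short-eared: 175 × 1/4 = 43.75
χ² = Σ (O − E)² / E
  normal-eared: (112 − 131.25)² / 131.25 = 2.8233
  short-eared: (63 − 43.75)² / 43.75 = 8.4700
χ² = 2.8233 + 8.4700 = 11.2933 ≈ 11.293

11.293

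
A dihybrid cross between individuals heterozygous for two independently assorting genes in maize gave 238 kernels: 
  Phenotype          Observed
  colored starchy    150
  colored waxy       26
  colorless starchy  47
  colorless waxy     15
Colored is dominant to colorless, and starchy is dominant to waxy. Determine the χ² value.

9.843

A dihybrid F₂ with independent assortment and complete dominance at both loci gives a 9:3:3:1 phenotypic ratio.
Expected counts for N = 238 under a 9:3:3:1 ratio (total parts = 16):
  colored starchy: 238 × 9/16 = 133.875
  colored waxy: 238 × 3/16 = 44.625
  colorless starchy: 238 × 3/16 = 44.625
  colorless waxy: 238 × 1/16 = 14.875
χ² = Σ (O − E)² / E
  colored starchy: (150 − 133.875)² / 133.875 = 1.9422
  colored waxy: (26 − 44.625)² / 44.625 = 7.7735
  colorless starchy: (47 − 44.625)² / 44.625 = 0.1264
  colorless waxy: (15 − 14.875)² / 14.875 = 0.0011
χ² = 1.9422 + 7.7735 + 0.1264 + 0.0011 = 9.8432 ≈ 9.843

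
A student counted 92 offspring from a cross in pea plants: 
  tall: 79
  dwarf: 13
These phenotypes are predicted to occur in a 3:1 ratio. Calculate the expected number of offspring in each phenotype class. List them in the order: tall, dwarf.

Expected counts for N = 92 under a 3:1 ratio (total parts = 4):
  tall: 92 × 3/4 = 69
  dwarf: 92 × 1/4 = 23

69, 23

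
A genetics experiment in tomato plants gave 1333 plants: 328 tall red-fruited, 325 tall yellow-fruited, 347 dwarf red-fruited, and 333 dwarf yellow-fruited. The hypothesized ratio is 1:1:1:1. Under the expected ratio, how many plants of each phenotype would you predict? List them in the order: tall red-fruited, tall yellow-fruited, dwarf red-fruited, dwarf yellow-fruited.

333.25, 333.25, 333.25, 333.25

Under the 1:1:1:1 hypothesis (Σ ratio = 4, N = 1333):
  tall red-fruited: 1333 × 1/4 = 333.25
  tall yellow-fruited: 1333 × 1/4 = 333.25
  dwarf red-fruited: 1333 × 1/4 = 333.25
  dwarf yellow-fruited: 1333 × 1/4 = 333.25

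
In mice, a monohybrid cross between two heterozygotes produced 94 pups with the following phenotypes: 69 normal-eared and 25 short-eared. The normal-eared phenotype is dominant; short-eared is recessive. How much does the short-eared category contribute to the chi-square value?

0.096

For a monohybrid cross between heterozygotes with complete dominance, the expected phenotypic ratio is 3:1.
Total ratio parts = 4. Expected numbers out of 94:
  normal-eared: 94 × 3/4 = 70.5
  short-eared: 94 × 1/4 = 23.5
Contribution of short-eared: (25 − 23.5)² / 23.5 = 0.0957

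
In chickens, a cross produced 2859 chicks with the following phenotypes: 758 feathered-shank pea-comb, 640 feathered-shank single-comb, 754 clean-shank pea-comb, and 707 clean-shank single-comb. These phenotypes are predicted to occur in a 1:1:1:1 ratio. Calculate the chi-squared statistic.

12.674

Expected counts for N = 2859 under a 1:1:1:1 ratio (total parts = 4):
  feathered-shank pea-comb: 2859 × 1/4 = 714.75
  feathered-shank single-comb: 2859 × 1/4 = 714.75
  clean-shank pea-comb: 2859 × 1/4 = 714.75
  clean-shank single-comb: 2859 × 1/4 = 714.75
χ² = Σ (O − E)² / E
  feathered-shank pea-comb: (758 − 714.75)² / 714.75 = 2.6171
  feathered-shank single-comb: (640 − 714.75)² / 714.75 = 7.8175
  clean-shank pea-comb: (754 − 714.75)² / 714.75 = 2.1554
  clean-shank single-comb: (707 − 714.75)² / 714.75 = 0.0840
χ² = 2.6171 + 7.8175 + 2.1554 + 0.0840 = 12.674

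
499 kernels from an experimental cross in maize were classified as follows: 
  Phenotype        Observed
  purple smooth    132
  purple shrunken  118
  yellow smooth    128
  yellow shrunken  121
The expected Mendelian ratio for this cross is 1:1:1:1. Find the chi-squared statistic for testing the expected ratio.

Total ratio parts = 4. Expected numbers out of 499:
  purple smooth: 499 × 1/4 = 124.75
  purple shrunken: 499 × 1/4 = 124.75
  yellow smooth: 499 × 1/4 = 124.75
  yellow shrunken: 499 × 1/4 = 124.75
χ² = Σ (O − E)² / E
  purple smooth: (132 − 124.75)² / 124.75 = 0.4213
  purple shrunken: (118 − 124.75)² / 124.75 = 0.3652
  yellow smooth: (128 − 124.75)² / 124.75 = 0.0847
  yellow shrunken: (121 − 124.75)² / 124.75 = 0.1127
χ² = 0.4213 + 0.3652 + 0.0847 + 0.1127 = 0.9839 ≈ 0.984

0.984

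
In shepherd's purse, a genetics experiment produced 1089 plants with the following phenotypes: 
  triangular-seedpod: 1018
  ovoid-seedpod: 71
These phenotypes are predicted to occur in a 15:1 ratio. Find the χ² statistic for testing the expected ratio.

The 15:1 ratio has 16 parts, so with N = 1089 the expected counts are:
  triangular-seedpod: 1089 × 15/16 = 1020.9375
  ovoid-seedpod: 1089 × 1/16 = 68.0625
χ² = Σ (O − E)² / E
  triangular-seedpod: (1018 − 1020.9375)² / 1020.9375 = 0.0085
  ovoid-seedpod: (71 − 68.0625)² / 68.0625 = 0.1268
χ² = 0.0085 + 0.1268 = 0.1353 ≈ 0.135

0.135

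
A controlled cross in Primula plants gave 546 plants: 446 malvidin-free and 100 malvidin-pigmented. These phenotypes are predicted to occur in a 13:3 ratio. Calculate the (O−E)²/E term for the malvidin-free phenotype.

0.013

Total ratio parts = 16. Expected numbers out of 546:
  malvidin-free: 546 × 13/16 = 443.625
  malvidin-pigmented: 546 × 3/16 = 102.375
Contribution of malvidin-free: (446 − 443.625)² / 443.625 = 0.0127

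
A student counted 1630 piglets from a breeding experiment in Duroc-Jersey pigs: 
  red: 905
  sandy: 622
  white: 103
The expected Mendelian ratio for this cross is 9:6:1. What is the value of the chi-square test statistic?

0.355

Total ratio parts = 16. Expected numbers out of 1630:
  red: 1630 × 9/16 = 916.875
  sandy: 1630 × 6/16 = 611.25
  white: 1630 × 1/16 = 101.875
χ² = Σ (O − E)² / E
  red: (905 − 916.875)² / 916.875 = 0.1538
  sandy: (622 − 611.25)² / 611.25 = 0.1891
  white: (103 − 101.875)² / 101.875 = 0.0124
χ² = 0.1538 + 0.1891 + 0.0124 = 0.3553 ≈ 0.355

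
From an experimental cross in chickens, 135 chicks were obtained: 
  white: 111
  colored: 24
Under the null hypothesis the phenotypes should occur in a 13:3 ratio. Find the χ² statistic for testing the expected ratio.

0.084

Expected counts for N = 135 under a 13:3 ratio (total parts = 16):
  white: 135 × 13/16 = 109.6875
  colored: 135 × 3/16 = 25.3125
χ² = Σ (O − E)² / E
  white: (111 − 109.6875)² / 109.6875 = 0.0157
  colored: (24 − 25.3125)² / 25.3125 = 0.0681
χ² = 0.0157 + 0.0681 = 0.0838 ≈ 0.084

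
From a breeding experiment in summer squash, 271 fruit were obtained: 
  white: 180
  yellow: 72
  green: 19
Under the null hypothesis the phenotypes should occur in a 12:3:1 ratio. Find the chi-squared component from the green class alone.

Under the 12:3:1 hypothesis (Σ ratio = 16, N = 271):
  white: 271 × 12/16 = 203.25
  yellow: 271 × 3/16 = 50.8125
  green: 271 × 1/16 = 16.9375
Contribution of green: (19 − 16.9375)² / 16.9375 = 0.2512

0.251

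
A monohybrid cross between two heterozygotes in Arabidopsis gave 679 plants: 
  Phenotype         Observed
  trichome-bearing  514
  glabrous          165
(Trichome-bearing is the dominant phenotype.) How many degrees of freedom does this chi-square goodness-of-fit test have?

1

For a monohybrid cross between heterozygotes with complete dominance, the expected phenotypic ratio is 3:1.
A goodness-of-fit test with 2 phenotype classes has df = 2 − 1 = 1.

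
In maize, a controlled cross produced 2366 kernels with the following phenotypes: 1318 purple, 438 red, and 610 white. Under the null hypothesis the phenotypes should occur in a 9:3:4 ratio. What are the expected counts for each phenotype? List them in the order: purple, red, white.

Expected counts for N = 2366 under a 9:3:4 ratio (total parts = 16):
  purple: 2366 × 9/16 = 1330.875
  red: 2366 × 3/16 = 443.625
  white: 2366 × 4/16 = 591.5

1330.875, 443.625, 591.5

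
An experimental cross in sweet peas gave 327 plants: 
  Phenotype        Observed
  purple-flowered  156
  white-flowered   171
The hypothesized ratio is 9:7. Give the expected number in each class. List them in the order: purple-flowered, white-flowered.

183.9375, 143.0625

The 9:7 ratio has 16 parts, so with N = 327 the expected counts are:
  purple-flowered: 327 × 9/16 = 183.9375
  white-flowered: 327 × 7/16 = 143.0625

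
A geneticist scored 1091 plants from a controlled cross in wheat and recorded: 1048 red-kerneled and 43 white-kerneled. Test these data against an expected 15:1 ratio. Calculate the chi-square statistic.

Under the 15:1 hypothesis (Σ ratio = 16, N = 1091):
  red-kerneled: 1091 × 15/16 = 1022.8125
  white-kerneled: 1091 × 1/16 = 68.1875
χ² = Σ (O − E)² / E
  red-kerneled: (1048 − 1022.8125)² / 1022.8125 = 0.6203
  white-kerneled: (43 − 68.1875)² / 68.1875 = 9.3039
χ² = 0.6203 + 9.3039 = 9.9242 ≈ 9.924

9.924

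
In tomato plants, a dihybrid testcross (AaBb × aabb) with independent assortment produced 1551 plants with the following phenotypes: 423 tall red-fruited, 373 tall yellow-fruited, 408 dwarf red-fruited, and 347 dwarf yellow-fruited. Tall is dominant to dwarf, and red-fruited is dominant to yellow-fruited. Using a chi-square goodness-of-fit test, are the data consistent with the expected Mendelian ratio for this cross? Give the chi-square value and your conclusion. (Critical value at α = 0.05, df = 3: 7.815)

A dihybrid testcross with independent assortment gives a 1:1:1:1 ratio.
Expected counts for N = 1551 under a 1:1:1:1 ratio (total parts = 4):
  tall red-fruited: 1551 × 1/4 = 387.75
  tall yellow-fruited: 1551 × 1/4 = 387.75
  dwarf red-fruited: 1551 × 1/4 = 387.75
  dwarf yellow-fruited: 1551 × 1/4 = 387.75
χ² = Σ (O − E)² / E
  tall red-fruited: (423 − 387.75)² / 387.75 = 3.2045
  tall yellow-fruited: (373 − 387.75)² / 387.75 = 0.5611
  dwarf red-fruited: (408 − 387.75)² / 387.75 = 1.0575
  dwarf yellow-fruited: (347 − 387.75)² / 387.75 = 4.2826
χ² = 3.2045 + 0.5611 + 1.0575 + 4.2826 = 9.1057 ≈ 9.106
Degrees of freedom = 4 − 1 = 3; critical value at α = 0.05 is 7.815.
Since 9.106 > 7.815, we reject the null hypothesis — the data do not fit the 1:1:1:1 ratio.

9.106; not consistent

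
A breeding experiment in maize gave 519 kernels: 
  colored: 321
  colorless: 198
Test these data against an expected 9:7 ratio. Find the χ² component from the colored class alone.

Total ratio parts = 16. Expected numbers out of 519:
  colored: 519 × 9/16 = 291.9375
  colorless: 519 × 7/16 = 227.0625
Contribution of colored: (321 − 291.9375)² / 291.9375 = 2.8932

2.893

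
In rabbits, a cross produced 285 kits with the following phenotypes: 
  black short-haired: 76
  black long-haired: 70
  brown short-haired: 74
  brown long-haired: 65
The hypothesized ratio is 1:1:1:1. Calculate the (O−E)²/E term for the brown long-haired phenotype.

Expected counts for N = 285 under a 1:1:1:1 ratio (total parts = 4):
  black short-haired: 285 × 1/4 = 71.25
  black long-haired: 285 × 1/4 = 71.25
  brown short-haired: 285 × 1/4 = 71.25
  brown long-haired: 285 × 1/4 = 71.25
Contribution of brown long-haired: (65 − 71.25)² / 71.25 = 0.5482

0.548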